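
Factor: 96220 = 2^2 *5^1*17^1*283^1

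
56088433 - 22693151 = 33395282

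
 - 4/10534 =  - 2/5267 =-0.00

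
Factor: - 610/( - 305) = 2 = 2^1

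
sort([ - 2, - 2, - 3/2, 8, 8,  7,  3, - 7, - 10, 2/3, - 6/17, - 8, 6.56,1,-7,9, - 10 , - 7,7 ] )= [ -10, - 10, - 8 ,-7, - 7, - 7, - 2, - 2, - 3/2, - 6/17, 2/3, 1, 3, 6.56,7, 7,8, 8, 9 ] 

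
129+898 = 1027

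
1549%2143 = 1549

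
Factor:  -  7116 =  - 2^2*3^1*593^1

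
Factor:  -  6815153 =  -  23^1*199^1*1489^1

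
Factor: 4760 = 2^3*5^1* 7^1  *17^1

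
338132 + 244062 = 582194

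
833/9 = 833/9  =  92.56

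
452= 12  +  440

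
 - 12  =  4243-4255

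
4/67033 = 4/67033=0.00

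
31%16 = 15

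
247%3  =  1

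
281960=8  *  35245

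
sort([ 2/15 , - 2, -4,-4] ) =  [ - 4,-4,-2,2/15]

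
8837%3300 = 2237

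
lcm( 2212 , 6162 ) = 86268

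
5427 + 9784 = 15211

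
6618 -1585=5033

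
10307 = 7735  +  2572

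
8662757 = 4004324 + 4658433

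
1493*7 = 10451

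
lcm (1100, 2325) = 102300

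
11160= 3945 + 7215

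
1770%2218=1770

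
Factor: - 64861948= -2^2 * 127^1*127681^1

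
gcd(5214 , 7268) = 158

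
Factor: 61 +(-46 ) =3^1*5^1 =15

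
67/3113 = 67/3113= 0.02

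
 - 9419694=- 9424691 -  - 4997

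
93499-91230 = 2269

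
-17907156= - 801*22356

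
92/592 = 23/148 = 0.16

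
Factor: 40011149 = 17^1*2353597^1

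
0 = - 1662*0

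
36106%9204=8494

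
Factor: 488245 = 5^1*97649^1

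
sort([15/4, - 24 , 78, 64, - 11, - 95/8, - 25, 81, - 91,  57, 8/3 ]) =[ - 91, - 25, -24, - 95/8,- 11, 8/3, 15/4 , 57,64,  78 , 81 ]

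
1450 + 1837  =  3287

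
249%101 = 47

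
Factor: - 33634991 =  - 13^1*1481^1*1747^1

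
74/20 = 3+7/10 = 3.70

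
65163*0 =0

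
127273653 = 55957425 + 71316228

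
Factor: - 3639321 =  - 3^2 * 7^1 * 61^1 * 947^1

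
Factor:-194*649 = - 125906 = - 2^1*11^1*59^1*97^1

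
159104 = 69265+89839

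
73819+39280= 113099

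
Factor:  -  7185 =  - 3^1  *5^1*479^1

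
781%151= 26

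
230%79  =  72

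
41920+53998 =95918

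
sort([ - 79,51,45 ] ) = [-79,45,51]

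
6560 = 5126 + 1434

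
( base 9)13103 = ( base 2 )10001010000000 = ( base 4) 2022000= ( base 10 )8832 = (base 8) 21200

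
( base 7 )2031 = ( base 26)116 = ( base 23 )17I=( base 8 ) 1304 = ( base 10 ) 708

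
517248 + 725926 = 1243174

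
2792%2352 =440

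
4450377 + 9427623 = 13878000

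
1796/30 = 59 + 13/15 = 59.87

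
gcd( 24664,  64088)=8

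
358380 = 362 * 990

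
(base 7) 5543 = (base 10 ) 1991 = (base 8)3707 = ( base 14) a23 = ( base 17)6f2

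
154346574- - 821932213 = 976278787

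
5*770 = 3850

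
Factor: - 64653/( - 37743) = 547^( - 1 )*937^1 = 937/547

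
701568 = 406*1728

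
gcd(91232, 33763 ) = 1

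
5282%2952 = 2330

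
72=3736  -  3664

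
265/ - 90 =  - 3 + 1/18=- 2.94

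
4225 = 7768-3543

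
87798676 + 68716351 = 156515027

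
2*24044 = 48088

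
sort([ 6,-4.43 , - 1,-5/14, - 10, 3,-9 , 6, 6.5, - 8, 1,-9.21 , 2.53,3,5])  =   [-10,-9.21, - 9,  -  8, - 4.43 ,-1, - 5/14,  1,2.53,3, 3,  5, 6, 6,6.5]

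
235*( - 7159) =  - 1682365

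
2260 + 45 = 2305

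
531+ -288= 243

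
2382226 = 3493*682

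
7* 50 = 350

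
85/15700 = 17/3140  =  0.01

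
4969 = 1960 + 3009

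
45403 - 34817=10586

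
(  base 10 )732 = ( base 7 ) 2064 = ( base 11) 606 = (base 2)1011011100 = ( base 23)18J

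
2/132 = 1/66= 0.02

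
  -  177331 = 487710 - 665041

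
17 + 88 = 105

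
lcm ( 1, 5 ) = 5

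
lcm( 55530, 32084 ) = 1443780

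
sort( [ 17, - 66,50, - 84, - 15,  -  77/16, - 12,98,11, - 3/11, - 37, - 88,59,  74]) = [-88,-84,-66, - 37, - 15, - 12,-77/16, - 3/11,11 , 17 , 50,59,  74, 98]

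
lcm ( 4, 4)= 4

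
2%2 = 0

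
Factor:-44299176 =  - 2^3*3^1*61^1*30259^1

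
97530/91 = 1071 + 69/91 = 1071.76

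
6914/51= 135 + 29/51= 135.57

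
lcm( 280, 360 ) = 2520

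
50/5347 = 50/5347 = 0.01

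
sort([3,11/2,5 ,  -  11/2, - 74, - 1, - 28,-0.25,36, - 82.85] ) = [ - 82.85  , - 74 , - 28, - 11/2, - 1,  -  0.25,3, 5, 11/2, 36]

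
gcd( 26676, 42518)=2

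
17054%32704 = 17054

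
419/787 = 419/787= 0.53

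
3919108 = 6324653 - 2405545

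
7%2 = 1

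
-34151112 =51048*(-669) 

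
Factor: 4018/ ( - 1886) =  - 7^2*23^(- 1 )= - 49/23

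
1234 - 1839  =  - 605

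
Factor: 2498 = 2^1*1249^1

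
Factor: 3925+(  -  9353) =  - 5428 = - 2^2*23^1*59^1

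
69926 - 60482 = 9444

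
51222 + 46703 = 97925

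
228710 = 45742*5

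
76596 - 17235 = 59361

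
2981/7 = 2981/7  =  425.86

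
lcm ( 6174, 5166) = 253134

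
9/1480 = 9/1480 = 0.01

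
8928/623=14 + 206/623 = 14.33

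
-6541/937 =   -  6541/937 = - 6.98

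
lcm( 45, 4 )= 180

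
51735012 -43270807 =8464205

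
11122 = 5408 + 5714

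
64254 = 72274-8020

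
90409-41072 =49337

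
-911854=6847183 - 7759037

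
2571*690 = 1773990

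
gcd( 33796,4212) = 4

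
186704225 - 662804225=  -  476100000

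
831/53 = 15 + 36/53  =  15.68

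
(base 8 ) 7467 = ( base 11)2A21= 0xF37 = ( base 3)12100021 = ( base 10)3895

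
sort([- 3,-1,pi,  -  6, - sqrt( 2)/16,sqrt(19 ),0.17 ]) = [ - 6,  -  3, - 1, - sqrt( 2 ) /16, 0.17,pi,sqrt(19)]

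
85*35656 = 3030760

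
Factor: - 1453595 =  - 5^1*11^1*13^1 * 19^1*107^1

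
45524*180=8194320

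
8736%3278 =2180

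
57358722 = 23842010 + 33516712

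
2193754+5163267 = 7357021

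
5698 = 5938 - 240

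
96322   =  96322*1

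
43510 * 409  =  17795590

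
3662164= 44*83231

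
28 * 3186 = 89208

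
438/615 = 146/205=0.71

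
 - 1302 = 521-1823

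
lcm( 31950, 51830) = 2332350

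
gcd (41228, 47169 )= 1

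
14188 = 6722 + 7466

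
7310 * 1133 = 8282230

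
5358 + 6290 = 11648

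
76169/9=76169/9 = 8463.22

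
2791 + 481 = 3272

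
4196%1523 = 1150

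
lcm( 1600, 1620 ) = 129600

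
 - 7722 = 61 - 7783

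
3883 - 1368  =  2515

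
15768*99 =1561032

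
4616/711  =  4616/711  =  6.49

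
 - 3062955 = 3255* ( - 941 ) 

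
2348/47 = 2348/47=49.96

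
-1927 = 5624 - 7551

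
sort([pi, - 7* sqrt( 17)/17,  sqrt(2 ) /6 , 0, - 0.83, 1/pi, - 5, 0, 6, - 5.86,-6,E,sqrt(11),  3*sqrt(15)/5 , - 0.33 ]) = [ - 6, - 5.86, - 5, - 7*sqrt( 17 ) /17, - 0.83,  -  0.33, 0,  0,  sqrt( 2)/6,1/pi, 3*sqrt( 15)/5,E, pi, sqrt( 11 ) , 6]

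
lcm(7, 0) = 0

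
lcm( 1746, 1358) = 12222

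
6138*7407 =45464166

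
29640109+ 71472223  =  101112332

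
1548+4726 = 6274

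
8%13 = 8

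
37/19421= 37/19421 = 0.00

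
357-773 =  - 416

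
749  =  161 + 588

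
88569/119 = 88569/119 = 744.28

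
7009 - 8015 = -1006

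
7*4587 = 32109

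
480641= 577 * 833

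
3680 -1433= 2247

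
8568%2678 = 534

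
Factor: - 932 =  - 2^2*233^1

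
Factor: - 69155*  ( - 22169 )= 1533097195 = 5^1*7^1 * 3167^1*13831^1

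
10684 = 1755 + 8929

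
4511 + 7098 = 11609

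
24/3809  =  24/3809 = 0.01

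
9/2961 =1/329  =  0.00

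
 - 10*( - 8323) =83230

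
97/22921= 97/22921 = 0.00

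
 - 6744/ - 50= 134+22/25 = 134.88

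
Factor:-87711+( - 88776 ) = - 3^1*89^1*661^1  =  - 176487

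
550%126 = 46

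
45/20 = 2+ 1/4 = 2.25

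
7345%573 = 469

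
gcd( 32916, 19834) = 422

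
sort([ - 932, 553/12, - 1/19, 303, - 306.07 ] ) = [-932, - 306.07, - 1/19, 553/12,  303] 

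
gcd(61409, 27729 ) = 1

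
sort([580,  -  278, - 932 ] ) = [- 932, - 278,580 ]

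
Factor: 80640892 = 2^2*2897^1  *  6959^1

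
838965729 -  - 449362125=1288327854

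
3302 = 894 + 2408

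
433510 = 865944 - 432434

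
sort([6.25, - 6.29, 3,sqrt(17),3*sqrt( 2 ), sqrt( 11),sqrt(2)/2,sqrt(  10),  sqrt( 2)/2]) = [ - 6.29, sqrt(2)/2,sqrt( 2 ) /2, 3, sqrt(10),sqrt(11 ) , sqrt( 17),3 * sqrt(2 ),  6.25]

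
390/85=4 + 10/17 = 4.59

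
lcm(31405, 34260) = 376860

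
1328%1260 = 68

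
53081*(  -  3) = -159243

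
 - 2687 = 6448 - 9135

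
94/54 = 47/27 = 1.74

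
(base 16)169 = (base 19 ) 100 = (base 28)CP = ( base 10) 361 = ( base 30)c1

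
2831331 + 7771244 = 10602575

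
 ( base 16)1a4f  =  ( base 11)5073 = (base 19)IC9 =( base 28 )8GF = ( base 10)6735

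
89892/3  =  29964 = 29964.00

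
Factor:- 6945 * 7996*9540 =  - 529777378800 = - 2^4*3^3*5^2*53^1*463^1*1999^1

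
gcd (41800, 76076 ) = 836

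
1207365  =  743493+463872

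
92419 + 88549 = 180968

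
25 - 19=6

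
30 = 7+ 23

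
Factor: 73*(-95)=-5^1*19^1*73^1=-6935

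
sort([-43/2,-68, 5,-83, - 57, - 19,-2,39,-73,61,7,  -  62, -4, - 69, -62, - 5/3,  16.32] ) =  [-83, - 73, - 69,- 68, - 62,-62, - 57, - 43/2,-19, -4,-2, - 5/3, 5, 7,16.32, 39,61 ]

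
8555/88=97+19/88=97.22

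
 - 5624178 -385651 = - 6009829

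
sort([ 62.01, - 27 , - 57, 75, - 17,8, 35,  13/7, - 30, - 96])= [-96,  -  57, - 30, - 27 , - 17, 13/7,8,35, 62.01,75 ]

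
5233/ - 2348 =  -  3 + 1811/2348 = - 2.23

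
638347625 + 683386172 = 1321733797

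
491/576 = 491/576 = 0.85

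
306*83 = 25398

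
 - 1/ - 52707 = 1/52707 = 0.00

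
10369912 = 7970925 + 2398987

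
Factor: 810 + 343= 1153^1 = 1153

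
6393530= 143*44710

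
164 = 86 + 78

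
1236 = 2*618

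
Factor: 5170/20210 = 11/43=11^1 * 43^( - 1) 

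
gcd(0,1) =1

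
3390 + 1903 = 5293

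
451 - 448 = 3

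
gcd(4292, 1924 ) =148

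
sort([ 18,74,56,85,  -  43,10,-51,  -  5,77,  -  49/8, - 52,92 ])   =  [ -52,-51, - 43, - 49/8, - 5, 10, 18,56,74,77,85,92]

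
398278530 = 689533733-291255203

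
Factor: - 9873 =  - 3^2*1097^1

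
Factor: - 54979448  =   - 2^3*6872431^1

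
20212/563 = 20212/563 = 35.90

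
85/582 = 85/582 = 0.15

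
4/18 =2/9 = 0.22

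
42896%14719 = 13458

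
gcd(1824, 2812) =76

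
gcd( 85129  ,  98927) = 1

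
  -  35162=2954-38116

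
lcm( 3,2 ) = 6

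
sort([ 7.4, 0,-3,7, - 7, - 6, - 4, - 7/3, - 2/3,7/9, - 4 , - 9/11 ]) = [ - 7, - 6, - 4 , - 4, - 3, - 7/3, - 9/11, - 2/3, 0, 7/9, 7, 7.4]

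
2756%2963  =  2756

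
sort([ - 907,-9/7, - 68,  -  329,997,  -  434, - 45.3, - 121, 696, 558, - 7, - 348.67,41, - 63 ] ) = [ - 907,  -  434,-348.67, - 329,-121,  -  68, - 63, - 45.3, - 7 ,  -  9/7, 41, 558 , 696,997]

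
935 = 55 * 17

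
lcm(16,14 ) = 112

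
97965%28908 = 11241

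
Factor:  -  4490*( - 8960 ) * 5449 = 2^9*5^2*7^1 * 449^1 * 5449^1 = 219215449600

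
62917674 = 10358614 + 52559060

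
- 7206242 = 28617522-35823764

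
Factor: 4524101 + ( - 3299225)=2^2*3^1*103^1*991^1  =  1224876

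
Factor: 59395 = 5^1*7^1*1697^1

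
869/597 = 869/597 = 1.46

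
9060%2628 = 1176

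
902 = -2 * ( - 451)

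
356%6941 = 356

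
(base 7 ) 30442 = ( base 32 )785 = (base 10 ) 7429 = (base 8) 16405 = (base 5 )214204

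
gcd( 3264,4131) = 51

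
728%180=8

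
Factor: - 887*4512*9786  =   -2^6*3^2*7^1*47^1 * 233^1*887^1 = - 39164981184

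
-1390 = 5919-7309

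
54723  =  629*87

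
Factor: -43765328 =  - 2^4*769^1*3557^1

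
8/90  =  4/45 = 0.09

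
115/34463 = 115/34463 = 0.00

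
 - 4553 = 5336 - 9889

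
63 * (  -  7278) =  - 458514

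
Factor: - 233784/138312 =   -  191/113 = -113^( - 1) *191^1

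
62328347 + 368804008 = 431132355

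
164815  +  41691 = 206506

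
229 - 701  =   - 472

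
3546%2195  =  1351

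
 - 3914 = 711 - 4625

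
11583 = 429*27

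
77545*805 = 62423725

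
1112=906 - -206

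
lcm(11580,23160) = 23160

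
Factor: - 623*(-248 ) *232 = 2^6*7^1*29^1*31^1*89^1 = 35844928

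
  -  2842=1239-4081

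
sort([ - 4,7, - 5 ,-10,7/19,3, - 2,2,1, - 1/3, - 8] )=[ - 10, - 8, -5, - 4, - 2, - 1/3,7/19,1,2,3, 7]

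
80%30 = 20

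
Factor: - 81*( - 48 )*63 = 2^4*3^7*7^1=244944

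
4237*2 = 8474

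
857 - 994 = -137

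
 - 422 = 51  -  473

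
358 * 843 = 301794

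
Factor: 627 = 3^1  *  11^1 * 19^1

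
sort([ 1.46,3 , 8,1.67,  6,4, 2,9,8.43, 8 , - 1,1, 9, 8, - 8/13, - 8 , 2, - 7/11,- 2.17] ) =[ - 8, - 2.17,- 1,-7/11,  -  8/13,1,1.46,1.67,2,2,3,4,6,8,8, 8,8.43 , 9,9] 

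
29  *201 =5829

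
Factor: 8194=2^1*17^1*241^1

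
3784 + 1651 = 5435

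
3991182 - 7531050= - 3539868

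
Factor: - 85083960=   -2^3 * 3^1*5^1  *  13^1 * 54541^1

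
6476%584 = 52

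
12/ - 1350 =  - 1  +  223/225 = -0.01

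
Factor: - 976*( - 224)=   218624 = 2^9*7^1*61^1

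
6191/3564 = 6191/3564 = 1.74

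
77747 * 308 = 23946076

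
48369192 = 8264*5853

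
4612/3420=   1 + 298/855  =  1.35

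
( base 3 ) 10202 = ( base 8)145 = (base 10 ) 101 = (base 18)5b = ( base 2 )1100101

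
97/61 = 1 + 36/61  =  1.59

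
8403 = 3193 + 5210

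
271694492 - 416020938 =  - 144326446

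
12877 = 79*163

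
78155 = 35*2233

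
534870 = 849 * 630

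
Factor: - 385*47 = -18095 = -5^1*7^1*11^1*47^1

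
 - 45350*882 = -39998700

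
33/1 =33 = 33.00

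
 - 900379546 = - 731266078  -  169113468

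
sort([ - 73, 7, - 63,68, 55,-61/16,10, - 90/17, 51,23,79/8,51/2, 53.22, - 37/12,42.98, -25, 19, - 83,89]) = [ - 83, - 73 ,-63, - 25, - 90/17, - 61/16,-37/12, 7, 79/8,10, 19 , 23, 51/2 , 42.98,51,53.22,55,68,89]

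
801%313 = 175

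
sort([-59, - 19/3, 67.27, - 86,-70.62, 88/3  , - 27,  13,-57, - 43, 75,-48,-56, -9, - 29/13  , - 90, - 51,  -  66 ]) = [ - 90, - 86, - 70.62 ,-66, -59, - 57, - 56,- 51  , - 48, - 43,-27, - 9,-19/3,-29/13,13, 88/3,67.27 , 75 ] 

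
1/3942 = 1/3942 = 0.00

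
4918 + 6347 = 11265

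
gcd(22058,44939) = 1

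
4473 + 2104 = 6577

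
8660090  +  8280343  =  16940433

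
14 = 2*7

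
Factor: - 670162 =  - 2^1*335081^1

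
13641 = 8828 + 4813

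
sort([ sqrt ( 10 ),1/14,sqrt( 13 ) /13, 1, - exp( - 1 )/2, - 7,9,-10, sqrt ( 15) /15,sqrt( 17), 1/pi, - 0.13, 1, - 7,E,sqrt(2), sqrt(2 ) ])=[ - 10, - 7, - 7, - exp(- 1 ) /2, - 0.13, 1/14,  sqrt( 15 ) /15, sqrt( 13)/13, 1/pi, 1 , 1, sqrt( 2 ) , sqrt( 2 ), E,sqrt( 10),sqrt(17), 9 ] 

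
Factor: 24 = 2^3*3^1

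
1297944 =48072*27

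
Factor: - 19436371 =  - 19436371^1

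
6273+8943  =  15216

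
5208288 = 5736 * 908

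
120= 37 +83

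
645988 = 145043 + 500945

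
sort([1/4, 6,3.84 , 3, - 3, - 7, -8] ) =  [ - 8 , - 7,  -  3, 1/4,3 , 3.84, 6]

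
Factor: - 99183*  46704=  -  4632242832 = -2^4*3^2*7^2 * 139^1*4723^1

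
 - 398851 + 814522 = 415671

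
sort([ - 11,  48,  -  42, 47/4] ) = [ -42,  -  11,47/4,48]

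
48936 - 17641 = 31295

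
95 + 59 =154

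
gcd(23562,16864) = 34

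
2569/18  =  142 + 13/18 =142.72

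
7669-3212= 4457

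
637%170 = 127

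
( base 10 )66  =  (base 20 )36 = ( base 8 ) 102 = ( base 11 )60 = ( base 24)2i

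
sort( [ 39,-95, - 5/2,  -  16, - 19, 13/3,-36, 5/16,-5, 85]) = [ - 95, - 36, - 19, - 16, - 5, - 5/2,5/16,13/3 , 39,85]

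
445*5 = 2225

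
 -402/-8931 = 134/2977 = 0.05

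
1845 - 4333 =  - 2488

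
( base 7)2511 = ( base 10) 939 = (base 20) 26j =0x3AB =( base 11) 784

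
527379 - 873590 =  - 346211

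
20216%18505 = 1711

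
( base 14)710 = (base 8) 2552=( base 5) 21021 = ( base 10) 1386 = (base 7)4020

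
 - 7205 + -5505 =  - 12710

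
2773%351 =316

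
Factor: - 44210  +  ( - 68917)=-113127= - 3^1*7^1*5387^1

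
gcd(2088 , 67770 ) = 18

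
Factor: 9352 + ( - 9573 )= -13^1*17^1 = - 221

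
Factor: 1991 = 11^1*181^1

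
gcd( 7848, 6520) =8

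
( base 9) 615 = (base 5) 4000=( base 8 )764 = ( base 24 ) kk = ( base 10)500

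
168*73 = 12264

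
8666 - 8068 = 598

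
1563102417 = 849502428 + 713599989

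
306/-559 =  - 1 + 253/559 = - 0.55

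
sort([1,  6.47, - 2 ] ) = [-2 , 1,  6.47]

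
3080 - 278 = 2802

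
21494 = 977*22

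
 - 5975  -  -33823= 27848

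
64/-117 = - 1 + 53/117 = - 0.55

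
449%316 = 133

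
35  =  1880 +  - 1845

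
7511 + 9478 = 16989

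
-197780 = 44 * ( - 4495 )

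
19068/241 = 19068/241 = 79.12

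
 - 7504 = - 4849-2655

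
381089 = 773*493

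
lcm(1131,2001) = 26013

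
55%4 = 3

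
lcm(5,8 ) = 40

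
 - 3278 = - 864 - 2414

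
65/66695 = 13/13339 = 0.00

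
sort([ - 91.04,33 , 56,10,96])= [ - 91.04, 10,33,56,  96]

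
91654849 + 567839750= 659494599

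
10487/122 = 10487/122 = 85.96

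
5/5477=5/5477 =0.00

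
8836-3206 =5630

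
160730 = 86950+73780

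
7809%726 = 549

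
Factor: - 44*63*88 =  - 243936 = -2^5 * 3^2*7^1 * 11^2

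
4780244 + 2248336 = 7028580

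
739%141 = 34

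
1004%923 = 81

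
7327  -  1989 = 5338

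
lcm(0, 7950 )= 0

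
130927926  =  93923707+37004219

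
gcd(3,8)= 1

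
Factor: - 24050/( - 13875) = 26/15= 2^1*3^(-1 )*5^( -1)*13^1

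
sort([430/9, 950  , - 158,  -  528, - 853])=[ - 853, - 528, - 158, 430/9,950]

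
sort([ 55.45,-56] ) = [ - 56, 55.45] 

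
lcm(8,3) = 24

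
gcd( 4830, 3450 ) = 690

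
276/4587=92/1529 = 0.06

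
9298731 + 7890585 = 17189316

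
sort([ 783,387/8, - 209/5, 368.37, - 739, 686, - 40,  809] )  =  [ - 739,  -  209/5, - 40, 387/8,368.37,686, 783,809]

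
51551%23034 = 5483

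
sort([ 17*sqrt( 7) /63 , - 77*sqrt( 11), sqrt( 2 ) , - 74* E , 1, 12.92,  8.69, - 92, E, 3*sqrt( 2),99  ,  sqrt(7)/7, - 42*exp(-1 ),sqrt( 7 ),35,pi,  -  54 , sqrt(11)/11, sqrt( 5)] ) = [ - 77*sqrt( 11 ), -74*E,  -  92,-54 , - 42*exp( - 1 ),sqrt ( 11) /11,sqrt(7 )/7 , 17*sqrt( 7 )/63,1, sqrt( 2 ) , sqrt( 5), sqrt( 7 ), E , pi,3*sqrt( 2),8.69, 12.92,  35,99 ]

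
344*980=337120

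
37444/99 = 378 + 2/9=378.22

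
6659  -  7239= -580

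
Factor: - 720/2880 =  - 2^ ( - 2 ) =- 1/4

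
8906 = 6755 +2151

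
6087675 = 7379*825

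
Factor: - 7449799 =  - 7^1*1064257^1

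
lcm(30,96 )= 480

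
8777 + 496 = 9273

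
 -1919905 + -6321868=  -  8241773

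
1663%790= 83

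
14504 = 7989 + 6515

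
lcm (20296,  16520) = 710360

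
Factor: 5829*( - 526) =-3066054 = - 2^1*3^1*29^1  *67^1 *263^1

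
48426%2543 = 109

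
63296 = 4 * 15824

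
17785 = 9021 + 8764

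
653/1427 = 653/1427 = 0.46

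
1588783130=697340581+891442549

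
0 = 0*7164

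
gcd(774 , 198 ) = 18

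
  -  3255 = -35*93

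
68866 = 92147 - 23281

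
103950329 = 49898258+54052071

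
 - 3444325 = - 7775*443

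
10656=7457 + 3199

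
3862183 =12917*299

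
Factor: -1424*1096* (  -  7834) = 2^8*89^1*137^1*3917^1 = 12226555136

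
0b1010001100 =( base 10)652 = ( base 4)22030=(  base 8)1214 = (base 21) 1A1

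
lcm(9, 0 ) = 0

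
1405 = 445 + 960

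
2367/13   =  182 + 1/13= 182.08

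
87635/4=87635/4 = 21908.75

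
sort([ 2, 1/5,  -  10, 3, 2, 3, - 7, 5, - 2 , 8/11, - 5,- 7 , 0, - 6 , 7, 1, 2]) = [ - 10,- 7,-7, - 6,-5, - 2, 0,1/5, 8/11 , 1,2, 2, 2 , 3 , 3, 5, 7] 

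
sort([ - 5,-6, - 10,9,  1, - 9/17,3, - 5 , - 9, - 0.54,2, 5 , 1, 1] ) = [ - 10, - 9, - 6,-5,-5, - 0.54, - 9/17, 1, 1 , 1, 2, 3, 5,9] 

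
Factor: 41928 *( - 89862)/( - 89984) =235483371/5624=2^( - 3) * 3^2*17^1* 19^( - 1 )*37^( - 1) * 881^1*1747^1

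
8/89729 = 8/89729  =  0.00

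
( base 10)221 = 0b11011101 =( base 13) 140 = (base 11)191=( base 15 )eb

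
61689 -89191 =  - 27502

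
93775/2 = 93775/2 = 46887.50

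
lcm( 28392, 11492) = 482664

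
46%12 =10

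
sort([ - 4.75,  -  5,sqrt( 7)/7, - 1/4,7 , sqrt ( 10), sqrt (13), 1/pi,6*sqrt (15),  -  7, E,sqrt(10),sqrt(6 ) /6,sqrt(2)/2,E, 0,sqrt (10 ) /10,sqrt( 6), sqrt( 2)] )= [ - 7,- 5, - 4.75, - 1/4, 0 , sqrt ( 10)/10, 1/pi,sqrt(7 )/7,sqrt(6) /6,sqrt(2)/2, sqrt(2),sqrt( 6), E,  E,sqrt( 10),  sqrt ( 10 ),sqrt( 13 ),7, 6*sqrt( 15) ] 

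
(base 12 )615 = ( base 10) 881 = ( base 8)1561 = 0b1101110001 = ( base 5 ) 12011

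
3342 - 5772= -2430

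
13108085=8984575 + 4123510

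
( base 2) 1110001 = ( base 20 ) 5d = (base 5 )423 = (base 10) 113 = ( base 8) 161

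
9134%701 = 21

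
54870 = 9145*6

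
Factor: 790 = 2^1*5^1 *79^1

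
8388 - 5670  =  2718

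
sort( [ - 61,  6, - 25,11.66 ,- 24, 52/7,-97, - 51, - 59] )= [  -  97, - 61, - 59,-51, - 25, - 24,6, 52/7, 11.66 ] 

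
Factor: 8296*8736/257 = 72473856/257=2^8  *3^1 * 7^1*13^1*17^1*61^1*257^( - 1)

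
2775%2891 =2775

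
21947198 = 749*29302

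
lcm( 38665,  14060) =154660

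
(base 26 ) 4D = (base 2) 1110101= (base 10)117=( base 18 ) 69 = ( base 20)5h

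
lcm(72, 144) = 144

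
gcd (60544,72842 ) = 946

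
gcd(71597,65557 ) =1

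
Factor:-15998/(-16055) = 842/845 = 2^1* 5^( - 1) * 13^( - 2)*421^1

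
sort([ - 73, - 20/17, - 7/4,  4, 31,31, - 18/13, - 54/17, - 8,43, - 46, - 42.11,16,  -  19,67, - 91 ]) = [ - 91, - 73 , - 46, - 42.11, - 19 ,-8, - 54/17,  -  7/4, -18/13, - 20/17,4,16,31,  31,43,  67 ]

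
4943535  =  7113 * 695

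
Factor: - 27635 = - 5^1*5527^1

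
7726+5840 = 13566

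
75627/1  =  75627 = 75627.00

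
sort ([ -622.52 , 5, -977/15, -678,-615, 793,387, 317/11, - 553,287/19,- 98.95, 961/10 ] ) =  [-678,-622.52,-615, - 553,-98.95, -977/15,5, 287/19,317/11,961/10, 387,793 ]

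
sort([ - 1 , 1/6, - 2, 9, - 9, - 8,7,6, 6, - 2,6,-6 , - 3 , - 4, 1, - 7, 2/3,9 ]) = [-9,  -  8, - 7 ,  -  6 , - 4,  -  3, - 2, - 2 ,-1,1/6 , 2/3, 1 , 6,6, 6,  7, 9,9]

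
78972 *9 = 710748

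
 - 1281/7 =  - 183= - 183.00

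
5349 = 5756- 407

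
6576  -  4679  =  1897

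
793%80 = 73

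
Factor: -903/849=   -  301/283 = - 7^1  *43^1*283^( - 1)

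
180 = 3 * 60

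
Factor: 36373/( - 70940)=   -2^( - 2)*5^( - 1 ) * 3547^( - 1)*36373^1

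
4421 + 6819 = 11240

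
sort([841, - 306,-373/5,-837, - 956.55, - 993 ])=[ - 993 ,  -  956.55, - 837, - 306,-373/5, 841]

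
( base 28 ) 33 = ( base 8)127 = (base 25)3c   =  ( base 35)2h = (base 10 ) 87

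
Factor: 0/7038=0=0^1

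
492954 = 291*1694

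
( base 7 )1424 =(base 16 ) 22D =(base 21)15b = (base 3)202122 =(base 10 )557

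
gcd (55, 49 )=1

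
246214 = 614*401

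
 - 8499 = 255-8754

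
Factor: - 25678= - 2^1* 37^1*347^1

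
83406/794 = 41703/397= 105.05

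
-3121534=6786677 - 9908211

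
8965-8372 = 593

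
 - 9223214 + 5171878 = -4051336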